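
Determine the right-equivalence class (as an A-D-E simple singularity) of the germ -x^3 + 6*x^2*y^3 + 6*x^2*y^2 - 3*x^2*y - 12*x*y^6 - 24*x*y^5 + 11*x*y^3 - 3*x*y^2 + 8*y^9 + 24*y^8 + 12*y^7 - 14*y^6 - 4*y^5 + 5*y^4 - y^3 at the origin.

E_{7}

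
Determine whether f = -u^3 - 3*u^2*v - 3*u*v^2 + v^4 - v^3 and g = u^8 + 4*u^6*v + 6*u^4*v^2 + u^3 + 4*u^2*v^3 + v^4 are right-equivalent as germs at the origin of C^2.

The Hessian of f at 0 has rank 0. Corank 2; j^3 = -(u + v)^3 is a perfect cube, so E-series; the 4-jet and mu = 6 give E_6. The Hessian of g at 0 has rank 0. Corank 2; j^3 = u^3 is a perfect cube, so E-series; the 4-jet and mu = 6 give E_6. Both have type E_6, hence right-equivalent.

Yes.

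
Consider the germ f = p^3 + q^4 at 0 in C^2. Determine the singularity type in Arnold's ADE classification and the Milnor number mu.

The Hessian of f at 0 has rank 0. Corank 2; j^3 = p^3 is a perfect cube, so E-series; the 4-jet and mu = 6 give E_6.

Type E_6, Milnor number mu = 6.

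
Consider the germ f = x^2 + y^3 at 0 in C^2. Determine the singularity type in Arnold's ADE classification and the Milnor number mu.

Type A2, Milnor number mu = 2.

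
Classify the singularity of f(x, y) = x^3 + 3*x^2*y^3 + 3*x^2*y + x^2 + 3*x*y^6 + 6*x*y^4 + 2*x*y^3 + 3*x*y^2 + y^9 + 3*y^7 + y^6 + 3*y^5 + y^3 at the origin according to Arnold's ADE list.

The Hessian of f at 0 has rank 1. Corank 1: A-series; mu = 2 gives A_2.

A_2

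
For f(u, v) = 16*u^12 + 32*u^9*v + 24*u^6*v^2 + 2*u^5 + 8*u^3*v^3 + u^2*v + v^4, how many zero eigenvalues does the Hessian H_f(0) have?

Hessian at 0 has rank 0.

2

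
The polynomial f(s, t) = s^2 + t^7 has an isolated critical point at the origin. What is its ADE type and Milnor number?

The Hessian of f at 0 has rank 1. Corank 1: A-series; mu = 6 gives A_6.

Type A6, Milnor number mu = 6.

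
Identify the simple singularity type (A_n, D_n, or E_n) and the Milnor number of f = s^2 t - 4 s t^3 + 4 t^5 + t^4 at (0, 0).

The Hessian of f at 0 has rank 0. Corank 2; j^3 = s^2*t has shape L^2 M (L != M), so D-series; mu = 5 gives D_5.

Type D5, Milnor number mu = 5.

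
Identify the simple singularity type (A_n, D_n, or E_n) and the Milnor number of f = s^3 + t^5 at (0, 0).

The Hessian of f at 0 has rank 0. Corank 2; j^3 = s^3 is a perfect cube, so E-series; the 5-jet and mu = 8 give E_8.

Type E_{8}, Milnor number mu = 8.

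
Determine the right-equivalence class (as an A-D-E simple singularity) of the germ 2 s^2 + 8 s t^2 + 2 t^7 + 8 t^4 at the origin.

A_{6}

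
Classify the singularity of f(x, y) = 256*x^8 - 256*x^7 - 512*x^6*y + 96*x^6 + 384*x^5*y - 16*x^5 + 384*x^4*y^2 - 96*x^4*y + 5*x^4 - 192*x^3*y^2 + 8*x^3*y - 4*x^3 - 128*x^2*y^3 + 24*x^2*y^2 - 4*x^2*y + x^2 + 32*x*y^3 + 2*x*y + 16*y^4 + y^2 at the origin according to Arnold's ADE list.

A_{3}

The Hessian of f at 0 has rank 1. Corank 1: A-series; mu = 3 gives A_3.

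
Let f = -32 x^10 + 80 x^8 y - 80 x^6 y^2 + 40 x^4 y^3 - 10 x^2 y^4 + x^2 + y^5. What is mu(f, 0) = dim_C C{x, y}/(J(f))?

4

The Hessian of f at 0 is [[2, 0], [0, 0]] with rank 1, so corank 1. A Groebner basis of the Jacobian ideal J(f) in C{x,y} is {y^4, x}; counting standard monomials gives mu = 4. Corank 1: A-series; mu = 4 gives A_4.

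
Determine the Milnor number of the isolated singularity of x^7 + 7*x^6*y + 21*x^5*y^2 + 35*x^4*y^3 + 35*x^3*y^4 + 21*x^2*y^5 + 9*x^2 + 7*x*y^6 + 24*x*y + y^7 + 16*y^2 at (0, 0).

6

The Hessian of f at 0 has rank 1. Corank 1: A-series; mu = 6 gives A_6.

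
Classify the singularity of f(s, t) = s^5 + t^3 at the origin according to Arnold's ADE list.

The Hessian of f at 0 has rank 0. Corank 2; j^3 = t^3 is a perfect cube, so E-series; the 5-jet and mu = 8 give E_8.

E_{8}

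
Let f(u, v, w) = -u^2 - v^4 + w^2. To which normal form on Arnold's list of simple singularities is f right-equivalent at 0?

The Hessian of f at 0 is [[-2, 0, 0], [0, 0, 0], [0, 0, 2]] with rank 2, so corank 1. A Groebner basis of the Jacobian ideal J(f) in C{u,v,w} is {v^3, u, w}; counting standard monomials gives mu = 3. Corank 1: A-series; mu = 3 gives A_3.

A_3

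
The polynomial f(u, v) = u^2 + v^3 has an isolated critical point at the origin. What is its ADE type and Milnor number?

The Hessian of f at 0 has rank 1. Corank 1: A-series; mu = 2 gives A_2.

Type A_2, Milnor number mu = 2.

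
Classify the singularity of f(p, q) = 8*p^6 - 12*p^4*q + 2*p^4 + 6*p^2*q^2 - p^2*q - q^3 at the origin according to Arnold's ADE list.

D_4

The Hessian of f at 0 has rank 0. Corank 2; j^3 = -q*(p^2 + q^2) splits into three distinct lines over C (the quadratic factor has nonzero discriminant), so D_4.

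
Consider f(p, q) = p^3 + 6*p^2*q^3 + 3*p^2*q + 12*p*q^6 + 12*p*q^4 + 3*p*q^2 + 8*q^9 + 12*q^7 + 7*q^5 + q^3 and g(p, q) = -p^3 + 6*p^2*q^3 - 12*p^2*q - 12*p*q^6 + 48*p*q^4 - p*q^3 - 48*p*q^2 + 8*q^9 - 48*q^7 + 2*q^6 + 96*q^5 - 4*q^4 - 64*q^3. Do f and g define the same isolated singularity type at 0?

The Hessian of f at 0 has rank 0. Corank 2; j^3 = (p + q)^3 is a perfect cube, so E-series; the 5-jet and mu = 8 give E_8. The Hessian of g at 0 has rank 0. Corank 2; j^3 = -(p + 4*q)^3 is a perfect cube, so E-series; the 4-jet and mu = 7 give E_7. f is E_8 but g is E_7, hence not right-equivalent.

No.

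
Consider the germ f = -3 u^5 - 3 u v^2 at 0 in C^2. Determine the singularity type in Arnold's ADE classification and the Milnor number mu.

The Hessian of f at 0 has rank 0. Corank 2; j^3 = -3*u*v^2 has shape L^2 M (L != M), so D-series; mu = 6 gives D_6.

Type D6, Milnor number mu = 6.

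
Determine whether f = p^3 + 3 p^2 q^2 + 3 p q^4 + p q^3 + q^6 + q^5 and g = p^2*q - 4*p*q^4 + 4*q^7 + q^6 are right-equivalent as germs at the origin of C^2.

No.

The Hessian of f at 0 has rank 0. Corank 2; j^3 = p^3 is a perfect cube, so E-series; the 4-jet and mu = 7 give E_7. The Hessian of g at 0 has rank 0. Corank 2; j^3 = p^2*q has shape L^2 M (L != M), so D-series; mu = 7 gives D_7. f is E_7 but g is D_7, hence not right-equivalent.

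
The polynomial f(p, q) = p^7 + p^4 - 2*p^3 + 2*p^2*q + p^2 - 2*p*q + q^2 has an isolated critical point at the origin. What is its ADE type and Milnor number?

The Hessian of f at 0 has rank 1. Corank 1: A-series; mu = 6 gives A_6.

Type A6, Milnor number mu = 6.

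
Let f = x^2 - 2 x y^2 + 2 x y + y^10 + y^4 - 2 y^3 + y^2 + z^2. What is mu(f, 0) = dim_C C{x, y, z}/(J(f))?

9

The Hessian of f at 0 has rank 2. Corank 1: A-series; mu = 9 gives A_9.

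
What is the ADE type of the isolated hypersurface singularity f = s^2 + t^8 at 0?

A_{7}

The Hessian of f at 0 has rank 1. Corank 1: A-series; mu = 7 gives A_7.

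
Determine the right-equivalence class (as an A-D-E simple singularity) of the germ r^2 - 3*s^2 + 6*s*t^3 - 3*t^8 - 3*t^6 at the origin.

A_7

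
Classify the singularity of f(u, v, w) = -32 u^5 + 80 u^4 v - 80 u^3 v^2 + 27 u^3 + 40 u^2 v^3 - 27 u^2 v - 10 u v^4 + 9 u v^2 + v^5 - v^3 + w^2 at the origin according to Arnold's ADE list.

The Hessian of f at 0 has rank 1. Corank 2; j^3 = (3*u - v)^3 is a perfect cube, so E-series; the 5-jet and mu = 8 give E_8.

E_8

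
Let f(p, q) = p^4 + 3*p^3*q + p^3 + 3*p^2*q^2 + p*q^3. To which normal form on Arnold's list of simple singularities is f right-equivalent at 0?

The Hessian of f at 0 has rank 0. Corank 2; j^3 = p^3 is a perfect cube, so E-series; the 4-jet and mu = 7 give E_7.

E7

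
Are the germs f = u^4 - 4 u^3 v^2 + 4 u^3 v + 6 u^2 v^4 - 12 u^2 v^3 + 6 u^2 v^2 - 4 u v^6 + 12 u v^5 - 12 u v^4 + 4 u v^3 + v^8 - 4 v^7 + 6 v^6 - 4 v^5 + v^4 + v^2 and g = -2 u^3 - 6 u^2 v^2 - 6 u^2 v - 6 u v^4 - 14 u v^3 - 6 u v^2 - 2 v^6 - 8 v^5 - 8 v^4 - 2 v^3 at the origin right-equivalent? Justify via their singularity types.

No.

The Hessian of f at 0 is [[0, 0], [0, 2]] with rank 1, so corank 1. A Groebner basis of the Jacobian ideal J(f) in C{u,v} is {u^3, v}; counting standard monomials gives mu = 3. Corank 1: A-series; mu = 3 gives A_3. The Hessian of g at 0 is [[0, 0], [0, 0]] with rank 0, so corank 2. A Groebner basis of the Jacobian ideal J(g) in C{u,v} is {-u^2 - 2*u*v + v^4 - v^3/3 - v^2, u^3 + 2*u^2 + 4*u*v + 5*v^3/3 + 2*v^2, u^2*v - 5*u^2/3 - 10*u*v/3 - 14*v^3/9 - 5*v^2/3, u^2 + u*v^2 + 2*u*v + 4*v^3/3 + v^2}; counting standard monomials gives mu = 7. Corank 2; j^3 = -2*(u + v)^3 is a perfect cube, so E-series; the 4-jet and mu = 7 give E_7. f is A_3 but g is E_7, hence not right-equivalent.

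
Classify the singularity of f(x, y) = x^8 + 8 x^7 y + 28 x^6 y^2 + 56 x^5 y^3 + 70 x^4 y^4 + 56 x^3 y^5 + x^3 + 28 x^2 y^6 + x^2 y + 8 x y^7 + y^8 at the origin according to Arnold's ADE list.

D_{9}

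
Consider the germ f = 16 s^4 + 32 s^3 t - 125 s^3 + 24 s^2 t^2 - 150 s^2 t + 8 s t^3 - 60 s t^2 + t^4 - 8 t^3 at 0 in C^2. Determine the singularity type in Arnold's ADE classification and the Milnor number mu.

The Hessian of f at 0 has rank 0. Corank 2; j^3 = -(5*s + 2*t)^3 is a perfect cube, so E-series; the 4-jet and mu = 6 give E_6.

Type E_{6}, Milnor number mu = 6.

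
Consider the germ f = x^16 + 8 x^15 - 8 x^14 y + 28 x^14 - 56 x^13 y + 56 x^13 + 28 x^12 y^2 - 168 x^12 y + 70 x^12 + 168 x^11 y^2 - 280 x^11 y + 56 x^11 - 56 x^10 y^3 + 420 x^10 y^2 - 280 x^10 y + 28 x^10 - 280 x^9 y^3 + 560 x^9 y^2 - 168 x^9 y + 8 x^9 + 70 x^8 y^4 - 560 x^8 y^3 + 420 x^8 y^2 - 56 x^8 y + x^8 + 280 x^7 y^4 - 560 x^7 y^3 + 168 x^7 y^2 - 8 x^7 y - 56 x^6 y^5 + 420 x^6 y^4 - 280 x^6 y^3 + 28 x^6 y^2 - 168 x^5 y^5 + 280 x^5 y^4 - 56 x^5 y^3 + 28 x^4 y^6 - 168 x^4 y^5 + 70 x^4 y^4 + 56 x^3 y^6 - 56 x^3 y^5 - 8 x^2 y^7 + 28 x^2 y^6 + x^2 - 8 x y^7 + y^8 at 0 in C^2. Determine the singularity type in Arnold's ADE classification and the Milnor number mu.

Type A_{7}, Milnor number mu = 7.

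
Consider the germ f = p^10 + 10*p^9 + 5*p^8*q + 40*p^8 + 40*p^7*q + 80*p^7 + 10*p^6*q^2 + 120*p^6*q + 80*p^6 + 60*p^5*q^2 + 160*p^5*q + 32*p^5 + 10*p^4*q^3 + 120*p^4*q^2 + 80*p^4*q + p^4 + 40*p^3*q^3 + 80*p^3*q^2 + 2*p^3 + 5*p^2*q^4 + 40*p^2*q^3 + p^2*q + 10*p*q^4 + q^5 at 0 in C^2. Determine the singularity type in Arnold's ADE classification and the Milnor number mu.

Type D_{6}, Milnor number mu = 6.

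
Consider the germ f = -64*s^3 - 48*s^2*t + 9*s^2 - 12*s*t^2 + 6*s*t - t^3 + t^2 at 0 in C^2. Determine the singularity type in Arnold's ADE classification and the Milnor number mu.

The Hessian of f at 0 has rank 1. Corank 1: A-series; mu = 2 gives A_2.

Type A_2, Milnor number mu = 2.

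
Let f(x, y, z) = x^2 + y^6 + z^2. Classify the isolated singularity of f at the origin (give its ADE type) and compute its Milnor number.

Type A_5, Milnor number mu = 5.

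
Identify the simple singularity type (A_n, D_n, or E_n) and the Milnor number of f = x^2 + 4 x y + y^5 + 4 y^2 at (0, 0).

Type A4, Milnor number mu = 4.

The Hessian of f at 0 has rank 1. Corank 1: A-series; mu = 4 gives A_4.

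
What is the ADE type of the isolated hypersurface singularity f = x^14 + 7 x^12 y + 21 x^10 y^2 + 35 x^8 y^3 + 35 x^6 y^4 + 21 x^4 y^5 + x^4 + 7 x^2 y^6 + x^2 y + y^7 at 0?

D_8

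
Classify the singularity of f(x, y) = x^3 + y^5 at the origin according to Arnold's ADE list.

E_8

The Hessian of f at 0 has rank 0. Corank 2; j^3 = x^3 is a perfect cube, so E-series; the 5-jet and mu = 8 give E_8.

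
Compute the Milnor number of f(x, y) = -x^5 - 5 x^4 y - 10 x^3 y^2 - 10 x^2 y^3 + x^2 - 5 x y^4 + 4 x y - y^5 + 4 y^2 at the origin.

4

The Hessian of f at 0 is [[2, 4], [4, 8]] with rank 1, so corank 1. A Groebner basis of the Jacobian ideal J(f) in C{x,y} is {y^4, x + 2*y}; counting standard monomials gives mu = 4. Corank 1: A-series; mu = 4 gives A_4.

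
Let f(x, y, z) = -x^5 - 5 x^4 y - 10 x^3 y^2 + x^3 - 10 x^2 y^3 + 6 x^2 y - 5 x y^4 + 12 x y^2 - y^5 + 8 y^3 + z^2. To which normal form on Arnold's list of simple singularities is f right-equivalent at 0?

E8

The Hessian of f at 0 has rank 1. Corank 2; j^3 = (x + 2*y)^3 is a perfect cube, so E-series; the 5-jet and mu = 8 give E_8.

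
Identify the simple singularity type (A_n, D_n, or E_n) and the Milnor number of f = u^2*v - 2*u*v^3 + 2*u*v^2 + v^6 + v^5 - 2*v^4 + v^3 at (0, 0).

The Hessian of f at 0 has rank 0. Corank 2; j^3 = v*(u + v)^2 has shape L^2 M (L != M), so D-series; mu = 7 gives D_7.

Type D7, Milnor number mu = 7.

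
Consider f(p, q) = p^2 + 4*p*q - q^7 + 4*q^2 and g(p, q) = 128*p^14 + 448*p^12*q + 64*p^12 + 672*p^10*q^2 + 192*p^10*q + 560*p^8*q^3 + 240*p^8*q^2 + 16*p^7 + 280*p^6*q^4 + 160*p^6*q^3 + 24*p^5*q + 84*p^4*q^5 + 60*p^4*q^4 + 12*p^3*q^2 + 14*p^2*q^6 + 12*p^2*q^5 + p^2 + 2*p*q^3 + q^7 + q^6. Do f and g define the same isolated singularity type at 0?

Yes.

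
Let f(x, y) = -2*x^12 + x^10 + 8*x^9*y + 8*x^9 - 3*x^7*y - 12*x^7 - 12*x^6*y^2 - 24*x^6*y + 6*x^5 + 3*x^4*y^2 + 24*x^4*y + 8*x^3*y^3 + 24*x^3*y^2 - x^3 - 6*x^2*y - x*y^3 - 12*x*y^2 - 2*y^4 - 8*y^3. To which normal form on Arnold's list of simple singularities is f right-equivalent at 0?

The Hessian of f at 0 has rank 0. Corank 2; j^3 = -(x + 2*y)^3 is a perfect cube, so E-series; the 4-jet and mu = 7 give E_7.

E_{7}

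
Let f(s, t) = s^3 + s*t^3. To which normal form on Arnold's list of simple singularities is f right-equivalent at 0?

The Hessian of f at 0 has rank 0. Corank 2; j^3 = s^3 is a perfect cube, so E-series; the 4-jet and mu = 7 give E_7.

E_{7}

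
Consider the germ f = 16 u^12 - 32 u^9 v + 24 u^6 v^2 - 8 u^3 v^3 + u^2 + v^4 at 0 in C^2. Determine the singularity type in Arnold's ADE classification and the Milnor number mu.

The Hessian of f at 0 has rank 1. Corank 1: A-series; mu = 3 gives A_3.

Type A_{3}, Milnor number mu = 3.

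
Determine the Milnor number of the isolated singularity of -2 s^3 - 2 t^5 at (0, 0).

8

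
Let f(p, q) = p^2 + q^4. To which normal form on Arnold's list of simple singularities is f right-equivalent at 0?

The Hessian of f at 0 has rank 1. Corank 1: A-series; mu = 3 gives A_3.

A_3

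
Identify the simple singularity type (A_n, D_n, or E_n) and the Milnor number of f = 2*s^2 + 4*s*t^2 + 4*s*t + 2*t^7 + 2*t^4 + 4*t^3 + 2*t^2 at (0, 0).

The Hessian of f at 0 is [[4, 4], [4, 4]] with rank 1, so corank 1. A Groebner basis of the Jacobian ideal J(f) in C{s,t} is {s^3 + 3*s^2*t - 3*s^2 - 4*s*t + s + t, s + t^2 + t}; counting standard monomials gives mu = 6. Corank 1: A-series; mu = 6 gives A_6.

Type A_6, Milnor number mu = 6.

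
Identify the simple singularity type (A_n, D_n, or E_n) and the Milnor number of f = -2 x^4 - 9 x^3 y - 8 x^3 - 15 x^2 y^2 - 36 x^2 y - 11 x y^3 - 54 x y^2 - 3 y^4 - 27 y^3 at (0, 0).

Type E7, Milnor number mu = 7.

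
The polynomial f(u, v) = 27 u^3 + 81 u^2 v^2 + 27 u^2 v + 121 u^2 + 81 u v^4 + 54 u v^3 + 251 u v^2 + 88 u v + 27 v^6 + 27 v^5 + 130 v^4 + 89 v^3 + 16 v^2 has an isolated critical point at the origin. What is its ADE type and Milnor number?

Type A_2, Milnor number mu = 2.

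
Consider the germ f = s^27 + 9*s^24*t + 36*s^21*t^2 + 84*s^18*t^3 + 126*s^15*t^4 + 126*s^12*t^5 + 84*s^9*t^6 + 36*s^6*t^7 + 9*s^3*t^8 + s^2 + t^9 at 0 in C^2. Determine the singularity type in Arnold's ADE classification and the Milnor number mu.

Type A_8, Milnor number mu = 8.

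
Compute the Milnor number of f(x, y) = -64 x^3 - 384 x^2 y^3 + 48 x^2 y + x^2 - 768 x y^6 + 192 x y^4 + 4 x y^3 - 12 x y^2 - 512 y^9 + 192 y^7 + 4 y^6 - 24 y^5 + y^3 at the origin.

2

The Hessian of f at 0 has rank 1. Corank 1: A-series; mu = 2 gives A_2.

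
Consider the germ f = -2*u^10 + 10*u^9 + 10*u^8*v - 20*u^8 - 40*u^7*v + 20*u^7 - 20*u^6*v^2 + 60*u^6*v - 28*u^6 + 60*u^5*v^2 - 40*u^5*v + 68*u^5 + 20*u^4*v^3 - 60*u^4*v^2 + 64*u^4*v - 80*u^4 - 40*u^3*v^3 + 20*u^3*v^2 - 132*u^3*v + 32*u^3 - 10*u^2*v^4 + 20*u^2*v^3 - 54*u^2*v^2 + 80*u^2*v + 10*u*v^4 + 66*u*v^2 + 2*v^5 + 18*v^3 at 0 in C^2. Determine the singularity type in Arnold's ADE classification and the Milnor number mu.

Type D_{6}, Milnor number mu = 6.

The Hessian of f at 0 has rank 0. Corank 2; j^3 = 2*(u + v)*(4*u + 3*v)^2 has shape L^2 M (L != M), so D-series; mu = 6 gives D_6.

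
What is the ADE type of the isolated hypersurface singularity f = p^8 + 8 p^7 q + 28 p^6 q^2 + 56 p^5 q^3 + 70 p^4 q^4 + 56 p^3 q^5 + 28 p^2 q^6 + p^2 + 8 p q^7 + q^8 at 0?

A7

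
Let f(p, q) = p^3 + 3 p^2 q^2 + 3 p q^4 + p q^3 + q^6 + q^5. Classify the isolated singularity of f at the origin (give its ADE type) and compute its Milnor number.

Type E7, Milnor number mu = 7.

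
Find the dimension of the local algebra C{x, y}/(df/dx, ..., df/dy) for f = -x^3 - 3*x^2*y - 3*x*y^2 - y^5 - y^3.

The Hessian of f at 0 is [[0, 0], [0, 0]] with rank 0, so corank 2. A Groebner basis of the Jacobian ideal J(f) in C{x,y} is {y^4, x^2 + 2*x*y + y^2}; counting standard monomials gives mu = 8. Corank 2; j^3 = -(x + y)^3 is a perfect cube, so E-series; the 5-jet and mu = 8 give E_8.

8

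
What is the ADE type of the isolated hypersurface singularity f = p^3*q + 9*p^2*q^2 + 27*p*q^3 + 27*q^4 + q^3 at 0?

E_7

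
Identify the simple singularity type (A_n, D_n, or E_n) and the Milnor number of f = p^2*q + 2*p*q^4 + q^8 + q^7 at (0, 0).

Type D_9, Milnor number mu = 9.

The Hessian of f at 0 is [[0, 0], [0, 0]] with rank 0, so corank 2. A Groebner basis of the Jacobian ideal J(f) in C{p,q} is {p^2*q^2, 8*p^2*q + p^2 + p*q^3, p*q + q^4, p^3}; counting standard monomials gives mu = 9. Corank 2; j^3 = p^2*q has shape L^2 M (L != M), so D-series; mu = 9 gives D_9.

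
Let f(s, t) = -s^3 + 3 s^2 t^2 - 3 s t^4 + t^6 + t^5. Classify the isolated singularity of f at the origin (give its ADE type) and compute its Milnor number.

Type E_8, Milnor number mu = 8.

The Hessian of f at 0 has rank 0. Corank 2; j^3 = -s^3 is a perfect cube, so E-series; the 5-jet and mu = 8 give E_8.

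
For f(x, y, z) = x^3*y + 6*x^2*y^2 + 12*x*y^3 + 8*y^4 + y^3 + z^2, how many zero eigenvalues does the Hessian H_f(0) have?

2

Hessian at 0 has rank 1.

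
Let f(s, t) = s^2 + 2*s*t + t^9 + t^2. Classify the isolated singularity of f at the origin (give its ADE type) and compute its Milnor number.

The Hessian of f at 0 is [[2, 2], [2, 2]] with rank 1, so corank 1. A Groebner basis of the Jacobian ideal J(f) in C{s,t} is {t^8, s + t}; counting standard monomials gives mu = 8. Corank 1: A-series; mu = 8 gives A_8.

Type A_8, Milnor number mu = 8.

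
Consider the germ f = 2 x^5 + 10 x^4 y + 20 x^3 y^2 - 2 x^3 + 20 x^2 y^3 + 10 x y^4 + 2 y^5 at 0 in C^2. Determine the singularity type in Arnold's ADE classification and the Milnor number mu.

Type E_{8}, Milnor number mu = 8.

The Hessian of f at 0 has rank 0. Corank 2; j^3 = -2*x^3 is a perfect cube, so E-series; the 5-jet and mu = 8 give E_8.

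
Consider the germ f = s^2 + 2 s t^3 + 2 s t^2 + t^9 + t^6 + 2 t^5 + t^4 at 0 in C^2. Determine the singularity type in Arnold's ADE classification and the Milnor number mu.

Type A_8, Milnor number mu = 8.

The Hessian of f at 0 has rank 1. Corank 1: A-series; mu = 8 gives A_8.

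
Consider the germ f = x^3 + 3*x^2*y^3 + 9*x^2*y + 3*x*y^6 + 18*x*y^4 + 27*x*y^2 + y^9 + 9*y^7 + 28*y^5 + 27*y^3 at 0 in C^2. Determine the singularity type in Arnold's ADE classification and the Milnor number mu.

Type E_8, Milnor number mu = 8.

The Hessian of f at 0 has rank 0. Corank 2; j^3 = (x + 3*y)^3 is a perfect cube, so E-series; the 5-jet and mu = 8 give E_8.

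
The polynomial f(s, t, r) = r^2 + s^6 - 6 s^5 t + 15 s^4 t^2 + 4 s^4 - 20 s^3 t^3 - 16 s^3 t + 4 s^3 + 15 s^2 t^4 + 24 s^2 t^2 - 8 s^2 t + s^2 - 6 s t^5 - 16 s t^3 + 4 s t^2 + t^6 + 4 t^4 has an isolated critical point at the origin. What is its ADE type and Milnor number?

Type A_5, Milnor number mu = 5.

The Hessian of f at 0 is [[2, 0, 0], [0, 0, 0], [0, 0, 2]] with rank 2, so corank 1. A Groebner basis of the Jacobian ideal J(f) in C{s,t,r} is {s*t^2 + s*t - s/4 - t^2/2, 5*s*t/2 - s/2 + t^3 - t^2, s^2 - 2*s*t + s/2 + t^2, r}; counting standard monomials gives mu = 5. Corank 1: A-series; mu = 5 gives A_5.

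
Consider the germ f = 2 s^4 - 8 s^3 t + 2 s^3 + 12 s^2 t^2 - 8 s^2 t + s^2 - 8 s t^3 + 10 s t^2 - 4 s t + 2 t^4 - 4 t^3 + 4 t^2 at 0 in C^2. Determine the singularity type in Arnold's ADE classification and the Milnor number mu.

Type A_{3}, Milnor number mu = 3.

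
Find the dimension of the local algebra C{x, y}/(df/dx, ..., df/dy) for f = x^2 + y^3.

The Hessian of f at 0 has rank 1. Corank 1: A-series; mu = 2 gives A_2.

2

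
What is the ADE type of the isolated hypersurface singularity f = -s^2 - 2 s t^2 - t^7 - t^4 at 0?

A_6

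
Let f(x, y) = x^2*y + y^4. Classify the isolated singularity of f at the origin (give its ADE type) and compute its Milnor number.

The Hessian of f at 0 has rank 0. Corank 2; j^3 = x^2*y has shape L^2 M (L != M), so D-series; mu = 5 gives D_5.

Type D5, Milnor number mu = 5.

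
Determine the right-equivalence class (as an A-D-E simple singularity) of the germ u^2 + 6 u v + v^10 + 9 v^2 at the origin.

A_{9}

The Hessian of f at 0 has rank 1. Corank 1: A-series; mu = 9 gives A_9.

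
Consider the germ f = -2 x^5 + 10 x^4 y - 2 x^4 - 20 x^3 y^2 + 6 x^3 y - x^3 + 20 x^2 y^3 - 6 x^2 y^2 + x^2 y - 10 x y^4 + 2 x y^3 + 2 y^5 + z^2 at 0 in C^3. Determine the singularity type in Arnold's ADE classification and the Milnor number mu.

Type D_6, Milnor number mu = 6.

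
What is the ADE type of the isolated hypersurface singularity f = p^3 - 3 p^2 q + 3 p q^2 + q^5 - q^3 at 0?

E_{8}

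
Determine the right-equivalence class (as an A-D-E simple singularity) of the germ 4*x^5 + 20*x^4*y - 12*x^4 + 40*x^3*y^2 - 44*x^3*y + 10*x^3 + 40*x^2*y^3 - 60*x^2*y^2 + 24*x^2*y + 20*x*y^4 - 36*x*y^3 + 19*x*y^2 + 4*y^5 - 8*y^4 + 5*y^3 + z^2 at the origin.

D4

The Hessian of f at 0 is [[0, 0, 0], [0, 0, 0], [0, 0, 2]] with rank 1, so corank 2. A Groebner basis of the Jacobian ideal J(f) in C{x,y,z} is {y^3, x^2 - y^2/6, x*y + y^2/2, z}; counting standard monomials gives mu = 4. Corank 2; j^3 = (x + y)*(10*x^2 + 14*x*y + 5*y^2) splits into three distinct lines over C (the quadratic factor has nonzero discriminant), so D_4.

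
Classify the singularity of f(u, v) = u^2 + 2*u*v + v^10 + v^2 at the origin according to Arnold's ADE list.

A_{9}

The Hessian of f at 0 has rank 1. Corank 1: A-series; mu = 9 gives A_9.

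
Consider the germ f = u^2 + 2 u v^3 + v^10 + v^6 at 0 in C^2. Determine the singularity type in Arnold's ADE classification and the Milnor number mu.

The Hessian of f at 0 has rank 1. Corank 1: A-series; mu = 9 gives A_9.

Type A_9, Milnor number mu = 9.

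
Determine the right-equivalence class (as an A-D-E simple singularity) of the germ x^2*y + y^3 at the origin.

D_4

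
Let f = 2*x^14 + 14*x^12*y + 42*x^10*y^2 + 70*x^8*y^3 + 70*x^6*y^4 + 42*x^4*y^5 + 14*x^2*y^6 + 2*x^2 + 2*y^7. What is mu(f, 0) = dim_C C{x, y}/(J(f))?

6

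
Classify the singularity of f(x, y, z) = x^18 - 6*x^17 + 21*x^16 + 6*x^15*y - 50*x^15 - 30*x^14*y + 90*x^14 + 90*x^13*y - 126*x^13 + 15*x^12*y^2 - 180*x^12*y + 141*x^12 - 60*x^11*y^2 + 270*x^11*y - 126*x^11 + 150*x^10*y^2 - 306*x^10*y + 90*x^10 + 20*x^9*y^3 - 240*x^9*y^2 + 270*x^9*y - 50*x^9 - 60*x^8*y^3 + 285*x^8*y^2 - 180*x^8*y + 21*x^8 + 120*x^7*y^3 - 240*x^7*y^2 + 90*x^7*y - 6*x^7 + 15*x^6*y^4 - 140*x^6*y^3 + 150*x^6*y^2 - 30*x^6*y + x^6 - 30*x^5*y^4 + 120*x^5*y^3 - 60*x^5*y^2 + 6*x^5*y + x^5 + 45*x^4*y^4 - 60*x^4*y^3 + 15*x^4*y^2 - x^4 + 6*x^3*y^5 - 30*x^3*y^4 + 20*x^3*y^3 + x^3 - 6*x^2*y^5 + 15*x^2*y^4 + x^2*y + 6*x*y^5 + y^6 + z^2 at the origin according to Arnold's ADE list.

The Hessian of f at 0 is [[0, 0, 0], [0, 0, 0], [0, 0, 2]] with rank 1, so corank 2. A Groebner basis of the Jacobian ideal J(f) in C{x,y,z} is {-x*y/6 + y^5, x*y^2, x^2 + x*y, z}; counting standard monomials gives mu = 7. Corank 2; j^3 = x^2*(x + y) has shape L^2 M (L != M), so D-series; mu = 7 gives D_7.

D_7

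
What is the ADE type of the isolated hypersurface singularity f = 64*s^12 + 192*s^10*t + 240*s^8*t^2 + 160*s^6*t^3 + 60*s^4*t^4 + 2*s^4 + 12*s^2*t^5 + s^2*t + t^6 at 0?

D_7

The Hessian of f at 0 has rank 0. Corank 2; j^3 = s^2*t has shape L^2 M (L != M), so D-series; mu = 7 gives D_7.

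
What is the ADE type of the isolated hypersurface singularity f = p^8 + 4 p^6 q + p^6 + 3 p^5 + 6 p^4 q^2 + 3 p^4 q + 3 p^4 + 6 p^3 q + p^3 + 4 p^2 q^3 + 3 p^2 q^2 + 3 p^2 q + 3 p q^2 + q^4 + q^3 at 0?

E_{6}

The Hessian of f at 0 has rank 0. Corank 2; j^3 = (p + q)^3 is a perfect cube, so E-series; the 4-jet and mu = 6 give E_6.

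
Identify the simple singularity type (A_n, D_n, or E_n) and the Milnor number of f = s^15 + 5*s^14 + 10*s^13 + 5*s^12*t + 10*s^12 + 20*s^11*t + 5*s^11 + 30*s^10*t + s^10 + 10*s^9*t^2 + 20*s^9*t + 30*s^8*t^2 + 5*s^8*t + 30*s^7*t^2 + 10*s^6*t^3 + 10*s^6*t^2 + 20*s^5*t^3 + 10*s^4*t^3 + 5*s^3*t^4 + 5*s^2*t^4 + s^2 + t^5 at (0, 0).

The Hessian of f at 0 has rank 1. Corank 1: A-series; mu = 4 gives A_4.

Type A_{4}, Milnor number mu = 4.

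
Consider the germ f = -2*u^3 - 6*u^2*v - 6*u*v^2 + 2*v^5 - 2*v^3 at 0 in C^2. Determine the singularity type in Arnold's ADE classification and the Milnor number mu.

The Hessian of f at 0 has rank 0. Corank 2; j^3 = -2*(u + v)^3 is a perfect cube, so E-series; the 5-jet and mu = 8 give E_8.

Type E_{8}, Milnor number mu = 8.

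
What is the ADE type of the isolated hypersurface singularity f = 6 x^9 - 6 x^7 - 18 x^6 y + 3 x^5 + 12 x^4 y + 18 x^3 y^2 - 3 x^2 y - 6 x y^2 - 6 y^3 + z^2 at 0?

The Hessian of f at 0 has rank 1. Corank 2; j^3 = -3*y*(x^2 + 2*x*y + 2*y^2) splits into three distinct lines over C (the quadratic factor has nonzero discriminant), so D_4.

D_{4}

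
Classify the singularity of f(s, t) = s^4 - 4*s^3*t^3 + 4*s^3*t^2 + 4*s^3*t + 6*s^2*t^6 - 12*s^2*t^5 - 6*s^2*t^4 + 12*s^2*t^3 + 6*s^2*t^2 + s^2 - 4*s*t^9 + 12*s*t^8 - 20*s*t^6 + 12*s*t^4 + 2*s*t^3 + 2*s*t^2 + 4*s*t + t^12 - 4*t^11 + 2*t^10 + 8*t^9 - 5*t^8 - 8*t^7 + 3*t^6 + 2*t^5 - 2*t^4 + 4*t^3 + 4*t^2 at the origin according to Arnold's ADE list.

A3

The Hessian of f at 0 is [[2, 4], [4, 8]] with rank 1, so corank 1. A Groebner basis of the Jacobian ideal J(f) in C{s,t} is {s^2 + 4*s + 8*t, s*t - 2*s - 4*t, s + t^2 + 2*t}; counting standard monomials gives mu = 3. Corank 1: A-series; mu = 3 gives A_3.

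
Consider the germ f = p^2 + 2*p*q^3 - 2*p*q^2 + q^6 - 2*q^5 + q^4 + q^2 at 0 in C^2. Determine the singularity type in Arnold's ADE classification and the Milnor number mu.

The Hessian of f at 0 is [[2, 0], [0, 2]] with rank 2, so corank 0. A Groebner basis of the Jacobian ideal J(f) in C{p,q} is {p, q}; counting standard monomials gives mu = 1. Corank 0: nondegenerate Morse point, so A_1.

Type A_{1}, Milnor number mu = 1.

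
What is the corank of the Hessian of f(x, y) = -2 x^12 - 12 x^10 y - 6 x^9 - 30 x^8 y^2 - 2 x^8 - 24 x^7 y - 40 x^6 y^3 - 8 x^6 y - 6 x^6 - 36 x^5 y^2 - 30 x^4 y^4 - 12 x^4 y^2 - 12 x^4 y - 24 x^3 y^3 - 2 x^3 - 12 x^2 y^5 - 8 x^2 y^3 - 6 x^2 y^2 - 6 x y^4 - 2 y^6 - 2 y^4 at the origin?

The Hessian at 0 is [[0, 0], [0, 0]] of rank 0; hence corank 2.

2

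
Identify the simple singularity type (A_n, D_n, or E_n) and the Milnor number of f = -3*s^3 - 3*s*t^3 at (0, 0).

The Hessian of f at 0 is [[0, 0], [0, 0]] with rank 0, so corank 2. A Groebner basis of the Jacobian ideal J(f) in C{s,t} is {s^3, s*t^2, 3*s^2 + t^3}; counting standard monomials gives mu = 7. Corank 2; j^3 = -3*s^3 is a perfect cube, so E-series; the 4-jet and mu = 7 give E_7.

Type E_{7}, Milnor number mu = 7.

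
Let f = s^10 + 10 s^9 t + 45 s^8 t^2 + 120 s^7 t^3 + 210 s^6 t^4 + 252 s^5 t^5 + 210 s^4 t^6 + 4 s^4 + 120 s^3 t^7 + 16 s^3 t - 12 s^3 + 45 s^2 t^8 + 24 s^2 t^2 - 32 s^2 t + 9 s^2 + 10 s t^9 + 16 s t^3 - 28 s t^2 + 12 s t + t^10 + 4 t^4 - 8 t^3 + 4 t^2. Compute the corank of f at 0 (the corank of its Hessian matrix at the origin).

1

The Hessian at 0 is [[18, 12], [12, 8]] of rank 1; hence corank 1.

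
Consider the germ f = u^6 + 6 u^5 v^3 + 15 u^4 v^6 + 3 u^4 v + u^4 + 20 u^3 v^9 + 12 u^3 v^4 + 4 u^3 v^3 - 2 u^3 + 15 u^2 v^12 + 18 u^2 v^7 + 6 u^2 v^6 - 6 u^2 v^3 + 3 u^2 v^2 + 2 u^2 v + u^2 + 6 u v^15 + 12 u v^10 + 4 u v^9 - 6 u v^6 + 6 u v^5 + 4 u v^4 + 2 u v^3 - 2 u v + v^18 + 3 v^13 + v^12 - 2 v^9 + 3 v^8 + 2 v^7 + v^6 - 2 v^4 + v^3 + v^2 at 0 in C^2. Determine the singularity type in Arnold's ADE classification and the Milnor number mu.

Type A_2, Milnor number mu = 2.

The Hessian of f at 0 is [[2, -2], [-2, 2]] with rank 1, so corank 1. A Groebner basis of the Jacobian ideal J(f) in C{u,v} is {v^2, u - v}; counting standard monomials gives mu = 2. Corank 1: A-series; mu = 2 gives A_2.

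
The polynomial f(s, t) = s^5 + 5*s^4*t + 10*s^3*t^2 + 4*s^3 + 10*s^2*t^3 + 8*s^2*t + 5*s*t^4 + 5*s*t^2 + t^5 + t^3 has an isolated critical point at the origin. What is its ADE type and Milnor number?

The Hessian of f at 0 is [[0, 0], [0, 0]] with rank 0, so corank 2. A Groebner basis of the Jacobian ideal J(f) in C{s,t} is {-32*s*t/5 + t^4 - 16*t^2/5, s*t^2 + t^3/2, s^2 + 3*s*t/2 + t^2/2}; counting standard monomials gives mu = 6. Corank 2; j^3 = (s + t)*(2*s + t)^2 has shape L^2 M (L != M), so D-series; mu = 6 gives D_6.

Type D6, Milnor number mu = 6.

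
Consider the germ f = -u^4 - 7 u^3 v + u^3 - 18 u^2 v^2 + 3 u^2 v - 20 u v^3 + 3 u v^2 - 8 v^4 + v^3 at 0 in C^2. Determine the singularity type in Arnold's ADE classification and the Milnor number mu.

Type E_7, Milnor number mu = 7.

The Hessian of f at 0 has rank 0. Corank 2; j^3 = (u + v)^3 is a perfect cube, so E-series; the 4-jet and mu = 7 give E_7.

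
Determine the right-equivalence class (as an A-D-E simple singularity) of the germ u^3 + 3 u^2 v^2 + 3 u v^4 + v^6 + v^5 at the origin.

E8

The Hessian of f at 0 has rank 0. Corank 2; j^3 = u^3 is a perfect cube, so E-series; the 5-jet and mu = 8 give E_8.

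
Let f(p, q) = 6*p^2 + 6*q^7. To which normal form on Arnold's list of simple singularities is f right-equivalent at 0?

A6

The Hessian of f at 0 has rank 1. Corank 1: A-series; mu = 6 gives A_6.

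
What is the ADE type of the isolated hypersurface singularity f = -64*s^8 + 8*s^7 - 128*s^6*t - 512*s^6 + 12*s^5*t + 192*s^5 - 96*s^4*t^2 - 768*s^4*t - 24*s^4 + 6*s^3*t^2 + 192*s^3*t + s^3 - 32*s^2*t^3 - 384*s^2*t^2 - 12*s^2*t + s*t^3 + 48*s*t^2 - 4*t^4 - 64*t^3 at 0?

E_{7}

The Hessian of f at 0 is [[0, 0], [0, 0]] with rank 0, so corank 2. A Groebner basis of the Jacobian ideal J(f) in C{s,t} is {-3*s^2/48928 + 3*s*t/6116 + t^4 - t^3/48928 - 3*t^2/3058, s^3 - 4605*s^2/12232 + 4605*s*t/1529 - 784383*t^3/12232 - 9210*t^2/1529, s^2*t - 3071*s^2/48928 + 3071*s*t/6116 - 2351615*t^3/146784 - 3071*t^2/3058, -12*s^2/1529 + s*t^2 + 96*s*t/1529 - 6120*t^3/1529 - 192*t^2/1529}; counting standard monomials gives mu = 7. Corank 2; j^3 = (s - 4*t)^3 is a perfect cube, so E-series; the 4-jet and mu = 7 give E_7.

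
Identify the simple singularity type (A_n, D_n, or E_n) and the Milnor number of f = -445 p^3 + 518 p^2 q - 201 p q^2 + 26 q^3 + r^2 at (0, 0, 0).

Type D4, Milnor number mu = 4.

The Hessian of f at 0 has rank 1. Corank 2; j^3 = -(5*p - 2*q)*(89*p^2 - 68*p*q + 13*q^2) splits into three distinct lines over C (the quadratic factor has nonzero discriminant), so D_4.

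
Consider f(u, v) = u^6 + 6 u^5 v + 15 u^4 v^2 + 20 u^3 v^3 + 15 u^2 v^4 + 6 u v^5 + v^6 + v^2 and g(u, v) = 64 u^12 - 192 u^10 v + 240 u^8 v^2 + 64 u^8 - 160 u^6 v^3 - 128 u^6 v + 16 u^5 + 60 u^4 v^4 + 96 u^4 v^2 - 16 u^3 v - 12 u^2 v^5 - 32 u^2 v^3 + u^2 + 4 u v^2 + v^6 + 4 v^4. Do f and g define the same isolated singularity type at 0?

The Hessian of f at 0 has rank 1. Corank 1: A-series; mu = 5 gives A_5. The Hessian of g at 0 has rank 1. Corank 1: A-series; mu = 5 gives A_5. Both have type A_5, hence right-equivalent.

Yes.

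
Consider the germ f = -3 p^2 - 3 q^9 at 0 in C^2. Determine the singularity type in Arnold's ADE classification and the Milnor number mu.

Type A_8, Milnor number mu = 8.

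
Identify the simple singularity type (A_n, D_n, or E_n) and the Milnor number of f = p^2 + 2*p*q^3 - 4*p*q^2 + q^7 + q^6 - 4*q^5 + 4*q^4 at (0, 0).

The Hessian of f at 0 is [[2, 0], [0, 0]] with rank 1, so corank 1. A Groebner basis of the Jacobian ideal J(f) in C{p,q} is {p^3, p^2*q + p^2 + 4*p*q + 8*p - 16*q^2, -p^2/4 + p*q^2 + p*q + 2*p - 4*q^2, p + q^3 - 2*q^2}; counting standard monomials gives mu = 6. Corank 1: A-series; mu = 6 gives A_6.

Type A_{6}, Milnor number mu = 6.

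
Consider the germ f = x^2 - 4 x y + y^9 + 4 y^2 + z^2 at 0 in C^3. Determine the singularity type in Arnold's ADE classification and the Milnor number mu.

Type A8, Milnor number mu = 8.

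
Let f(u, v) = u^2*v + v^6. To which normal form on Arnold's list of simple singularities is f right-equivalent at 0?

D_7

The Hessian of f at 0 has rank 0. Corank 2; j^3 = u^2*v has shape L^2 M (L != M), so D-series; mu = 7 gives D_7.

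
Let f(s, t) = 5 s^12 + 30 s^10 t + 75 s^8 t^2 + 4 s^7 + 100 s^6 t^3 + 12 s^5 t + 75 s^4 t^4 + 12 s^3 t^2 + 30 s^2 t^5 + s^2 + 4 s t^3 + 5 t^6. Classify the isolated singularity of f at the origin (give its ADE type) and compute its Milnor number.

Type A_5, Milnor number mu = 5.

The Hessian of f at 0 is [[2, 0], [0, 0]] with rank 1, so corank 1. A Groebner basis of the Jacobian ideal J(f) in C{s,t} is {s*t^2, s/2 + t^3, s^2}; counting standard monomials gives mu = 5. Corank 1: A-series; mu = 5 gives A_5.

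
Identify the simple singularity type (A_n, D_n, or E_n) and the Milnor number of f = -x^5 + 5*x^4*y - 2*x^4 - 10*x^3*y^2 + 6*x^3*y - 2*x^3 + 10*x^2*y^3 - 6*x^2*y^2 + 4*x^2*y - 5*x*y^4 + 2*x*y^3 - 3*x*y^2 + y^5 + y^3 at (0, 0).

Type D4, Milnor number mu = 4.

The Hessian of f at 0 has rank 0. Corank 2; j^3 = -(x - y)*(2*x^2 - 2*x*y + y^2) splits into three distinct lines over C (the quadratic factor has nonzero discriminant), so D_4.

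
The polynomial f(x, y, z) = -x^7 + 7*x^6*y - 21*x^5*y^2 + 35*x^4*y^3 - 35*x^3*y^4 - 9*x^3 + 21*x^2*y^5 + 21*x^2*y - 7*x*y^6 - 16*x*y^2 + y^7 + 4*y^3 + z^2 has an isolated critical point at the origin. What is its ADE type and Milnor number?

Type D_8, Milnor number mu = 8.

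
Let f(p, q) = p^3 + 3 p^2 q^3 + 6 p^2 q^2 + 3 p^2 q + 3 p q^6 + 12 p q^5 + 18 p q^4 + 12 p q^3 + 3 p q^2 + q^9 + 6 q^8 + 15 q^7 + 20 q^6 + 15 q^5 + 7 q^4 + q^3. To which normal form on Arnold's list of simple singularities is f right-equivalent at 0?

E_6

The Hessian of f at 0 is [[0, 0], [0, 0]] with rank 0, so corank 2. A Groebner basis of the Jacobian ideal J(f) in C{p,q} is {p^3 + 3*p^2/4 + 3*p*q/2 + 3*q^2/4, p^2*q - p^2/2 - p*q - q^2/2, p^2/4 + p*q^2 + p*q/2 + q^2/4, q^3}; counting standard monomials gives mu = 6. Corank 2; j^3 = (p + q)^3 is a perfect cube, so E-series; the 4-jet and mu = 6 give E_6.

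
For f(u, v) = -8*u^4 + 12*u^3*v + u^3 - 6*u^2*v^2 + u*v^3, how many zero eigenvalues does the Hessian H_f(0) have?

The Hessian at 0 is [[0, 0], [0, 0]] of rank 0; hence corank 2.

2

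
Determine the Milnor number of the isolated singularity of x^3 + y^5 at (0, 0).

The Hessian of f at 0 is [[0, 0], [0, 0]] with rank 0, so corank 2. A Groebner basis of the Jacobian ideal J(f) in C{x,y} is {y^4, x^2}; counting standard monomials gives mu = 8. Corank 2; j^3 = x^3 is a perfect cube, so E-series; the 5-jet and mu = 8 give E_8.

8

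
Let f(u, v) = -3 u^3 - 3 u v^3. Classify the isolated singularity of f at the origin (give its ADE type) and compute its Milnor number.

Type E_{7}, Milnor number mu = 7.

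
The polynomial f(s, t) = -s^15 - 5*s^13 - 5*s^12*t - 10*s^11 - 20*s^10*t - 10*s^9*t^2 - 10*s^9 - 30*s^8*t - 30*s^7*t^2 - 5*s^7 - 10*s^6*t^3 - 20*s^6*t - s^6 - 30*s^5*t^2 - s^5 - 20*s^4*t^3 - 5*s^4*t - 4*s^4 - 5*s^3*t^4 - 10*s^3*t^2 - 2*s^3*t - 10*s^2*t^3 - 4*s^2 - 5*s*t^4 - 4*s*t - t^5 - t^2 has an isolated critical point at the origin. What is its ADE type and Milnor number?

The Hessian of f at 0 is [[-8, -4], [-4, -2]] with rank 1, so corank 1. A Groebner basis of the Jacobian ideal J(f) in C{s,t} is {-16*s + t^3 - 8*t, s^2 - t^2/4, s*t + t^2/2}; counting standard monomials gives mu = 4. Corank 1: A-series; mu = 4 gives A_4.

Type A_4, Milnor number mu = 4.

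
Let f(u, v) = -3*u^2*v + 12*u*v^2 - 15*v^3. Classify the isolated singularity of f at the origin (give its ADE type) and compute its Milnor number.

Type D4, Milnor number mu = 4.

The Hessian of f at 0 has rank 0. Corank 2; j^3 = -3*v*(u^2 - 4*u*v + 5*v^2) splits into three distinct lines over C (the quadratic factor has nonzero discriminant), so D_4.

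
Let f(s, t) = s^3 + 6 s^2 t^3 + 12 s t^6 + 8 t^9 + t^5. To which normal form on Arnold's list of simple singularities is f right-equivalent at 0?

E8

The Hessian of f at 0 has rank 0. Corank 2; j^3 = s^3 is a perfect cube, so E-series; the 5-jet and mu = 8 give E_8.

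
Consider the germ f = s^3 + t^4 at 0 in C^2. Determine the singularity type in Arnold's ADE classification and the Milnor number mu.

Type E_6, Milnor number mu = 6.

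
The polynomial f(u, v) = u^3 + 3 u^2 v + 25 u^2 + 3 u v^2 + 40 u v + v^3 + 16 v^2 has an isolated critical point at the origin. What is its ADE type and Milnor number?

Type A2, Milnor number mu = 2.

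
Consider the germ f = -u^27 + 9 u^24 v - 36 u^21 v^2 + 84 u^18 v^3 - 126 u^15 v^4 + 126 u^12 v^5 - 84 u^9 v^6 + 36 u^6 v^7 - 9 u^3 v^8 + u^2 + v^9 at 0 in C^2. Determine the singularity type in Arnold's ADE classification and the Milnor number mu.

The Hessian of f at 0 is [[2, 0], [0, 0]] with rank 1, so corank 1. A Groebner basis of the Jacobian ideal J(f) in C{u,v} is {v^8, u}; counting standard monomials gives mu = 8. Corank 1: A-series; mu = 8 gives A_8.

Type A_8, Milnor number mu = 8.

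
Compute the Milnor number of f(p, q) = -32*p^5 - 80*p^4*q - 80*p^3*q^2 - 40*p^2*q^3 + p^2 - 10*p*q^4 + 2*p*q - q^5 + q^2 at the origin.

4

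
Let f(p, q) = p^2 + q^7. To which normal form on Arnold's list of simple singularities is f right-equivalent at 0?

A_6

The Hessian of f at 0 has rank 1. Corank 1: A-series; mu = 6 gives A_6.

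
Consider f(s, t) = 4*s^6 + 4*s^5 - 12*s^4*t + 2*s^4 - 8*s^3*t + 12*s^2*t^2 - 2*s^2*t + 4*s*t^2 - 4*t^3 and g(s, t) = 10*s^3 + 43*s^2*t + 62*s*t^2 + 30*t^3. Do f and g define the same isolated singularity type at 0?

The Hessian of f at 0 is [[0, 0], [0, 0]] with rank 0, so corank 2. A Groebner basis of the Jacobian ideal J(f) in C{s,t} is {t^3, s^2 + 2*t^2, s*t - t^2}; counting standard monomials gives mu = 4. Corank 2; j^3 = -2*t*(s^2 - 2*s*t + 2*t^2) splits into three distinct lines over C (the quadratic factor has nonzero discriminant), so D_4. The Hessian of g at 0 is [[0, 0], [0, 0]] with rank 0, so corank 2. A Groebner basis of the Jacobian ideal J(g) in C{s,t} is {t^3, s^2 - 26*t^2/11, s*t + 17*t^2/11}; counting standard monomials gives mu = 4. Corank 2; j^3 = (2*s + 3*t)*(5*s^2 + 14*s*t + 10*t^2) splits into three distinct lines over C (the quadratic factor has nonzero discriminant), so D_4. Both have type D_4, hence right-equivalent.

Yes.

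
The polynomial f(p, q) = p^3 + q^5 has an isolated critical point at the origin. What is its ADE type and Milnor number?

The Hessian of f at 0 has rank 0. Corank 2; j^3 = p^3 is a perfect cube, so E-series; the 5-jet and mu = 8 give E_8.

Type E_8, Milnor number mu = 8.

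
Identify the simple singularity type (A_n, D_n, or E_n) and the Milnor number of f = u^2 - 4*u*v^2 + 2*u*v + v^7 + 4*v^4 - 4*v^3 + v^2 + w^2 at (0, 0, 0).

Type A_{6}, Milnor number mu = 6.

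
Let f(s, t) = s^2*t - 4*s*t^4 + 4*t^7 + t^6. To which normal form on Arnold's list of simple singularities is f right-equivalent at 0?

The Hessian of f at 0 is [[0, 0], [0, 0]] with rank 0, so corank 2. A Groebner basis of the Jacobian ideal J(f) in C{s,t} is {-s*t/2 + t^4, s^3, s^2*t, s^2/3 + s*t^2}; counting standard monomials gives mu = 7. Corank 2; j^3 = s^2*t has shape L^2 M (L != M), so D-series; mu = 7 gives D_7.

D_{7}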